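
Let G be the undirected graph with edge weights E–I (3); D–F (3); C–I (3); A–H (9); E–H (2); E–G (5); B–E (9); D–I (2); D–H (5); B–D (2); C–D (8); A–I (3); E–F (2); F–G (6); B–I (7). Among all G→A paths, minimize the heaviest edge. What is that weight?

Some routes from G to A:
G → F → D → H → E → I → A: max(6, 3, 5, 2, 3, 3) = 6
G → E → H → D → I → A: max(5, 2, 5, 2, 3) = 5
G → F → D → I → A: max(6, 3, 2, 3) = 6
G → E → I → A: max(5, 3, 3) = 5
G → E → F → D → I → A: max(5, 2, 3, 2, 3) = 5
Best route has worst link 5.

5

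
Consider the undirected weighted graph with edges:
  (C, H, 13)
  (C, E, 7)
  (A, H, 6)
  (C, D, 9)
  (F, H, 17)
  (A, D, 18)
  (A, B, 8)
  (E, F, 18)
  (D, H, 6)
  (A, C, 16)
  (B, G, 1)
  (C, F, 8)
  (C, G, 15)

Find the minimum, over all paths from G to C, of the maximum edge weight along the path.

9

Some routes from G to C:
G-B-A-H-F-C: max(1, 8, 6, 17, 8) = 17
G-B-A-H-D-C: max(1, 8, 6, 6, 9) = 9
G-C: max(15) = 15
G-B-A-H-C: max(1, 8, 6, 13) = 13
G-B-A-C: max(1, 8, 16) = 16
G-B-A-D-H-F-E-C: max(1, 8, 18, 6, 17, 18, 7) = 18
The minimum achievable maximum is 9.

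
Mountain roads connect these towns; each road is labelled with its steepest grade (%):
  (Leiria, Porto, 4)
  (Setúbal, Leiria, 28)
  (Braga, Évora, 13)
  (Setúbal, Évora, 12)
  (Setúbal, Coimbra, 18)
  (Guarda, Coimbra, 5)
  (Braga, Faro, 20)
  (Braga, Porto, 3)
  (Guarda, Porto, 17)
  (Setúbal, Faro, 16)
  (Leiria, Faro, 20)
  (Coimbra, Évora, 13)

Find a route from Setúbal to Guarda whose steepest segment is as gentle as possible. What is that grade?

13

Comparing a few candidate routes:
Setúbal→Évora→Coimbra→Guarda: max(12, 13, 5) = 13
Setúbal→Coimbra→Guarda: max(18, 5) = 18
Setúbal→Évora→Braga→Porto→Guarda: max(12, 13, 3, 17) = 17
The minimum achievable maximum is 13%.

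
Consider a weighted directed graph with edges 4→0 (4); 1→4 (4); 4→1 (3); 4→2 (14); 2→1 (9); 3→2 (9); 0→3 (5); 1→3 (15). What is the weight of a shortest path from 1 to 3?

13

Routes from 1 to 3:
1 → 3: 15
1 → 4 → 0 → 3: 4 + 4 + 5 = 13
Shortest: 13.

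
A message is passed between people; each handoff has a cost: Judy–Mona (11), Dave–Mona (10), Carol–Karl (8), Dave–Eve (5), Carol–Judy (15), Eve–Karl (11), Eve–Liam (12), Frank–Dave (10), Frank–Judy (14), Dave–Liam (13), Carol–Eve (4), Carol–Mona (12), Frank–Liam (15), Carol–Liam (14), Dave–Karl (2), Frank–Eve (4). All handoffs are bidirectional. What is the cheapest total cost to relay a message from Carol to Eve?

Checking several routes:
Carol - Karl - Eve: 8 + 11 = 19
Carol - Karl - Dave - Eve: 8 + 2 + 5 = 15
Carol - Eve: 4
Carol - Karl - Dave - Frank - Eve: 8 + 2 + 10 + 4 = 24
Carol - Liam - Eve: 14 + 12 = 26
Shortest: 4.

4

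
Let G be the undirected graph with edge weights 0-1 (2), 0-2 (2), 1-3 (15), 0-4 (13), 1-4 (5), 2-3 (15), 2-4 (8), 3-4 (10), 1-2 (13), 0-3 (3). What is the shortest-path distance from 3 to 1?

5

A few of the 3→1 routes:
3-0-2-4-1: 3 + 2 + 8 + 5 = 18
3-1: 15
3-0-1: 3 + 2 = 5
3-4-1: 10 + 5 = 15
The minimum is 5.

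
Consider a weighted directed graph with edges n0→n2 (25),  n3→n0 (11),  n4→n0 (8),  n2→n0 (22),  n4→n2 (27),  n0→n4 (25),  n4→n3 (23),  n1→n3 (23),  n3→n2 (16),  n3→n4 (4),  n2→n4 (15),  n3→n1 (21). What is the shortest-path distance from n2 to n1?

59

Paths from n2 to n1:
n2 - n0 - n4 - n3 - n1: 22 + 25 + 23 + 21 = 91
n2 - n4 - n3 - n1: 15 + 23 + 21 = 59
Shortest: 59.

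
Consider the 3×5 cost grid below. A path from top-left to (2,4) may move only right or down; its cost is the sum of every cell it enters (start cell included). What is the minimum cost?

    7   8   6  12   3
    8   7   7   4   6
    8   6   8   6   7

Cheapest: r0c0 → r0c1 → r0c2 → r1c2 → r1c3 → r1c4 → r2c4
  7 + 8 + 6 + 7 + 4 + 6 + 7 = 45

45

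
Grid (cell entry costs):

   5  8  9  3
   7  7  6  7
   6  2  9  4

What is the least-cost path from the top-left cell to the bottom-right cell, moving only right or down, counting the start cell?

Best path: [0,0] -> [1,0] -> [2,0] -> [2,1] -> [2,2] -> [2,3]
Cost: 5 + 7 + 6 + 2 + 9 + 4 = 33
(Top row then right column would cost 36.)

33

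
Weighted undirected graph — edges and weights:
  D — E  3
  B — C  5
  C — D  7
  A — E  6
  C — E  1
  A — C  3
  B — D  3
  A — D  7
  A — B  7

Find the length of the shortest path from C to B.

5

Checking several routes:
C → B: 5
C → D → B: 7 + 3 = 10
C → A → B: 3 + 7 = 10
C → E → D → B: 1 + 3 + 3 = 7
C → A → D → B: 3 + 7 + 3 = 13
The minimum is 5.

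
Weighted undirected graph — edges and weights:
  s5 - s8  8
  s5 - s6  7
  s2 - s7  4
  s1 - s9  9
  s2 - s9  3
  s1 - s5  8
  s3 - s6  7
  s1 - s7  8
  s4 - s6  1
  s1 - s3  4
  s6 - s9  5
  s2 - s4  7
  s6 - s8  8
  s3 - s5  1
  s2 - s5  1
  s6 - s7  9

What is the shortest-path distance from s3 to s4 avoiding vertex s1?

8

Checking several routes:
s3-s5-s2-s7-s6-s4: 1 + 1 + 4 + 9 + 1 = 16
s3-s5-s2-s4: 1 + 1 + 7 = 9
s3-s5-s2-s9-s6-s4: 1 + 1 + 3 + 5 + 1 = 11
s3-s5-s8-s6-s4: 1 + 8 + 8 + 1 = 18
s3-s6-s4: 7 + 1 = 8
s3-s5-s6-s4: 1 + 7 + 1 = 9
Best route has total 8.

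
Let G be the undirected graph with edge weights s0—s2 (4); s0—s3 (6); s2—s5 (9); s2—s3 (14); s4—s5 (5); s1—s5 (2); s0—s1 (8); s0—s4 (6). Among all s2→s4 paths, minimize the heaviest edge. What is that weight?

Comparing a few candidate routes:
s2→s5→s4: max(9, 5) = 9
s2→s0→s1→s5→s4: max(4, 8, 2, 5) = 8
s2→s0→s4: max(4, 6) = 6
s2→s3→s0→s4: max(14, 6, 6) = 14
s2→s5→s1→s0→s4: max(9, 2, 8, 6) = 9
Best route has worst link 6.

6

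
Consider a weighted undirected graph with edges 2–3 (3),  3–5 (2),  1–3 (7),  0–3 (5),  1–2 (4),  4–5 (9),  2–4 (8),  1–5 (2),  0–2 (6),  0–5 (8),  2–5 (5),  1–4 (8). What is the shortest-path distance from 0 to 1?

9

Some routes from 0 to 1:
0 - 3 - 5 - 1: 5 + 2 + 2 = 9
0 - 5 - 1: 8 + 2 = 10
0 - 2 - 1: 6 + 4 = 10
The minimum is 9.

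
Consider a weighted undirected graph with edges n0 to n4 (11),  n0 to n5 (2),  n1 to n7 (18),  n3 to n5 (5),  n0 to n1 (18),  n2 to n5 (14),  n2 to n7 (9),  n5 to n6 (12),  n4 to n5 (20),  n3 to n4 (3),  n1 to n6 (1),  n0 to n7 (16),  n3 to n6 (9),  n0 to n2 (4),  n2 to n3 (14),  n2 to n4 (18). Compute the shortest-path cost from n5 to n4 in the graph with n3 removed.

13

Comparing a few candidate routes:
n5 -> n4: 20
n5 -> n2 -> n0 -> n4: 14 + 4 + 11 = 29
n5 -> n0 -> n4: 2 + 11 = 13
n5 -> n0 -> n2 -> n4: 2 + 4 + 18 = 24
Best route has total 13.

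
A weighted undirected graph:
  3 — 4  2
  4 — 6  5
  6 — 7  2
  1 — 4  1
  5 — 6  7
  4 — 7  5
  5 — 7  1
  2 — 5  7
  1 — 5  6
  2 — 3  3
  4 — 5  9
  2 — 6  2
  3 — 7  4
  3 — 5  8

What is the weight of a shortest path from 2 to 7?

Checking several routes:
2 - 6 - 5 - 7: 2 + 7 + 1 = 10
2 - 6 - 7: 2 + 2 = 4
2 - 3 - 7: 3 + 4 = 7
2 - 5 - 7: 7 + 1 = 8
Best route has total 4.

4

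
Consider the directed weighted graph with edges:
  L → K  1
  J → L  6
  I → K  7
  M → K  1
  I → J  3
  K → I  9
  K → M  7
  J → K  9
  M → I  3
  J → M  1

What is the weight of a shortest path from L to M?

Candidate routes:
L→K→M: 1 + 7 = 8
L→K→I→J→M: 1 + 9 + 3 + 1 = 14
The minimum is 8.

8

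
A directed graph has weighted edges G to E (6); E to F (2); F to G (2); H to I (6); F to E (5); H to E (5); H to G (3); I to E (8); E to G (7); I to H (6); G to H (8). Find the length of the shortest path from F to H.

10

Candidate routes:
F - G - H: 2 + 8 = 10
F - E - G - H: 5 + 7 + 8 = 20
The minimum is 10.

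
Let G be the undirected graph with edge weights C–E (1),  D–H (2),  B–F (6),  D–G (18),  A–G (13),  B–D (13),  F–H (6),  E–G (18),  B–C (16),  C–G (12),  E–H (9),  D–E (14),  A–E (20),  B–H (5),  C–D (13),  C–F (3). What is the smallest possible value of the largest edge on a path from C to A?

13

Comparing a few candidate routes:
C - D - E - G - A: max(13, 14, 18, 13) = 18
C - G - A: max(12, 13) = 13
C - D - B - F - H - E - G - A: max(13, 13, 6, 6, 9, 18, 13) = 18
C - D - H - E - G - A: max(13, 2, 9, 18, 13) = 18
C - D - G - A: max(13, 18, 13) = 18
C - D - B - H - E - G - A: max(13, 13, 5, 9, 18, 13) = 18
The minimum achievable maximum is 13.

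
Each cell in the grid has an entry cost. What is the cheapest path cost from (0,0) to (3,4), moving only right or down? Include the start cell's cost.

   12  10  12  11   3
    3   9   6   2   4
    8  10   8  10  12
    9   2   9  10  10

58

Path (0,0) -> (1,0) -> (1,1) -> (1,2) -> (1,3) -> (1,4) -> (2,4) -> (3,4): 12 + 3 + 9 + 6 + 2 + 4 + 12 + 10 = 58.
(Top row then right column would cost 74.)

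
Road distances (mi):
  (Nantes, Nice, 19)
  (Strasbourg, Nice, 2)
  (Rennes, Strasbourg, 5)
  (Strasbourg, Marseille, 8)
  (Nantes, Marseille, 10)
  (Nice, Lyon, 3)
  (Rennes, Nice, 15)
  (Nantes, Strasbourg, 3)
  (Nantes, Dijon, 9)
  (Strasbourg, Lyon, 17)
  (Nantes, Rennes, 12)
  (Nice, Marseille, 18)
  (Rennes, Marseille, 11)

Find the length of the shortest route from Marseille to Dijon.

19

A few of the Marseille→Dijon routes:
Marseille - Rennes - Strasbourg - Nantes - Dijon: 11 + 5 + 3 + 9 = 28
Marseille - Nice - Strasbourg - Nantes - Dijon: 18 + 2 + 3 + 9 = 32
Marseille - Strasbourg - Nantes - Dijon: 8 + 3 + 9 = 20
Marseille - Nantes - Dijon: 10 + 9 = 19
Best route has total 19 mi.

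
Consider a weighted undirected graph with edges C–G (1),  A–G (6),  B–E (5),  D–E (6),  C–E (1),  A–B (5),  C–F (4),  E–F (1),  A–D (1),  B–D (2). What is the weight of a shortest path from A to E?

7

Comparing a few candidate routes:
A - D - E: 1 + 6 = 7
A - G - C - E: 6 + 1 + 1 = 8
A - D - B - E: 1 + 2 + 5 = 8
A - B - E: 5 + 5 = 10
Shortest: 7.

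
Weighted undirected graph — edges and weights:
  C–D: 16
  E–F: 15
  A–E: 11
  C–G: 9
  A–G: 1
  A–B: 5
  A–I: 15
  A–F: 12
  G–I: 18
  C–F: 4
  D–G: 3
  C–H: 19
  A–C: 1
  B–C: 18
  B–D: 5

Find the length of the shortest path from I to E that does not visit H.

26

Comparing a few candidate routes:
I -> A -> C -> F -> E: 15 + 1 + 4 + 15 = 35
I -> A -> E: 15 + 11 = 26
I -> G -> A -> C -> F -> E: 18 + 1 + 1 + 4 + 15 = 39
I -> G -> A -> E: 18 + 1 + 11 = 30
Best route has total 26.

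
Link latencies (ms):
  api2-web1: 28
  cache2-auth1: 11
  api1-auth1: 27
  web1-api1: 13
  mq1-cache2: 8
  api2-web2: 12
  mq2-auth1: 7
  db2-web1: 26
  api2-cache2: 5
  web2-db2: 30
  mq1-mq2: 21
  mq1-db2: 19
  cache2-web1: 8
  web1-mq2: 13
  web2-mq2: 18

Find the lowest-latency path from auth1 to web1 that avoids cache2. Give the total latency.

20

Comparing a few candidate routes:
auth1→mq2→web2→api2→web1: 7 + 18 + 12 + 28 = 65
auth1→mq2→web1: 7 + 13 = 20
auth1→api1→web1: 27 + 13 = 40
The minimum is 20 ms.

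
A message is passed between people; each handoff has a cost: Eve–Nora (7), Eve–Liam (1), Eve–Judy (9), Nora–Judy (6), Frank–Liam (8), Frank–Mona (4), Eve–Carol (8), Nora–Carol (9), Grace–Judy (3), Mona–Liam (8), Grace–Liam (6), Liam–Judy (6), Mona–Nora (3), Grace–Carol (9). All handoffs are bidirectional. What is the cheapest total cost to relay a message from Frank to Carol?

16

Comparing a few candidate routes:
Frank - Liam - Eve - Nora - Carol: 8 + 1 + 7 + 9 = 25
Frank - Liam - Grace - Carol: 8 + 6 + 9 = 23
Frank - Mona - Nora - Eve - Carol: 4 + 3 + 7 + 8 = 22
Frank - Liam - Eve - Carol: 8 + 1 + 8 = 17
Frank - Mona - Nora - Carol: 4 + 3 + 9 = 16
Frank - Mona - Liam - Eve - Carol: 4 + 8 + 1 + 8 = 21
Best route has total 16.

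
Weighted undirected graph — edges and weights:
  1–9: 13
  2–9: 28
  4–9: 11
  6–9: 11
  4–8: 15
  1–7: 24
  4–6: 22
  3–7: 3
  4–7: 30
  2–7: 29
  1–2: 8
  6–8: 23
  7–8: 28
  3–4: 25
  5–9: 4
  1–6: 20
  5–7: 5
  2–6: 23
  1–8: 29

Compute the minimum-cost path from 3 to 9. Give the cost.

Checking several routes:
3 -> 7 -> 1 -> 9: 3 + 24 + 13 = 40
3 -> 7 -> 5 -> 9: 3 + 5 + 4 = 12
3 -> 4 -> 9: 25 + 11 = 36
Shortest: 12.

12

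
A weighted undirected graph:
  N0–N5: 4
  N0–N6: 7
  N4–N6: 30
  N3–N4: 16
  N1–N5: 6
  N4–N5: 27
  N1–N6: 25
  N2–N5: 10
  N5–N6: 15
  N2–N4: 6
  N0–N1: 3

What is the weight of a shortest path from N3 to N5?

Comparing a few candidate routes:
N3 → N4 → N5: 16 + 27 = 43
N3 → N4 → N6 → N0 → N5: 16 + 30 + 7 + 4 = 57
N3 → N4 → N2 → N5: 16 + 6 + 10 = 32
The minimum is 32.

32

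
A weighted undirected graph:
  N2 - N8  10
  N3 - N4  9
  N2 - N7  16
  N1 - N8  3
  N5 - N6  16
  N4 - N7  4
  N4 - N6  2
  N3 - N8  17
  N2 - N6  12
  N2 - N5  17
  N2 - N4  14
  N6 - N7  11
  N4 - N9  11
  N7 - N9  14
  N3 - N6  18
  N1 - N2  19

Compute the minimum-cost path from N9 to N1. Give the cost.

38

Checking several routes:
N9 - N4 - N6 - N2 - N1: 11 + 2 + 12 + 19 = 44
N9 - N7 - N2 - N8 - N1: 14 + 16 + 10 + 3 = 43
N9 - N4 - N3 - N8 - N1: 11 + 9 + 17 + 3 = 40
N9 - N4 - N6 - N2 - N8 - N1: 11 + 2 + 12 + 10 + 3 = 38
N9 - N4 - N2 - N8 - N1: 11 + 14 + 10 + 3 = 38
Best route has total 38.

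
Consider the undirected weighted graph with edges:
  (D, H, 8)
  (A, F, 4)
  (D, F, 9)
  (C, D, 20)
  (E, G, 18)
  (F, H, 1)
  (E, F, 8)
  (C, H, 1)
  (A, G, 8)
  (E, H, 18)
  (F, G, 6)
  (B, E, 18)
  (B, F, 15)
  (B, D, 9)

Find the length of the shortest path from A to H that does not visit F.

Routes from A to H avoiding F:
A -> G -> E -> B -> D -> H: 8 + 18 + 18 + 9 + 8 = 61
A -> G -> E -> H: 8 + 18 + 18 = 44
A -> G -> E -> B -> D -> C -> H: 8 + 18 + 18 + 9 + 20 + 1 = 74
Shortest: 44.

44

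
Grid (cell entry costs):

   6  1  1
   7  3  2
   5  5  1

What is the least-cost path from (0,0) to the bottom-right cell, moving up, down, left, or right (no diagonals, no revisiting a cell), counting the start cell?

Cheapest: (0,0) (0,1) (0,2) (1,2) (2,2)
  6 + 1 + 1 + 2 + 1 = 11

11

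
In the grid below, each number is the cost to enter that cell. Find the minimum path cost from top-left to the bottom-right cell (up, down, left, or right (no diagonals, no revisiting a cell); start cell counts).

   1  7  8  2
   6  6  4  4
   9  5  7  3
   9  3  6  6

30

Path [0,0]→[1,0]→[1,1]→[1,2]→[1,3]→[2,3]→[3,3]: 1 + 6 + 6 + 4 + 4 + 3 + 6 = 30.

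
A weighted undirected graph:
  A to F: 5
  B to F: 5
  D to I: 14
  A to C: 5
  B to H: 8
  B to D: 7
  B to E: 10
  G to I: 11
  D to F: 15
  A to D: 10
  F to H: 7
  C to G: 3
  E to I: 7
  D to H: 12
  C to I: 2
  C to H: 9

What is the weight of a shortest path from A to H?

Some routes from A to H:
A -> C -> H: 5 + 9 = 14
A -> F -> H: 5 + 7 = 12
A -> F -> B -> H: 5 + 5 + 8 = 18
Shortest: 12.

12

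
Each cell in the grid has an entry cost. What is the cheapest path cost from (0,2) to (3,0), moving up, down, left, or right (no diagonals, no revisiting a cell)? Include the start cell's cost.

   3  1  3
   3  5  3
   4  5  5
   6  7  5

Path (0,2) (0,1) (0,0) (1,0) (2,0) (3,0): 3 + 1 + 3 + 3 + 4 + 6 = 20.

20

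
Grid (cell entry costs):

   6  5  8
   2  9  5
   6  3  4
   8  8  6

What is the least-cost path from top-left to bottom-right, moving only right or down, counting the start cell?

27

Cheapest: r0c0 -> r1c0 -> r2c0 -> r2c1 -> r2c2 -> r3c2
  6 + 2 + 6 + 3 + 4 + 6 = 27
(Top row then right column would cost 34.)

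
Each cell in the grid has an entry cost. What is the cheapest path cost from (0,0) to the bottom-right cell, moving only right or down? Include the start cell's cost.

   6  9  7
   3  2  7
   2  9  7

25

Path (0,0)→(1,0)→(1,1)→(1,2)→(2,2): 6 + 3 + 2 + 7 + 7 = 25.
(Top row then right column would cost 36.)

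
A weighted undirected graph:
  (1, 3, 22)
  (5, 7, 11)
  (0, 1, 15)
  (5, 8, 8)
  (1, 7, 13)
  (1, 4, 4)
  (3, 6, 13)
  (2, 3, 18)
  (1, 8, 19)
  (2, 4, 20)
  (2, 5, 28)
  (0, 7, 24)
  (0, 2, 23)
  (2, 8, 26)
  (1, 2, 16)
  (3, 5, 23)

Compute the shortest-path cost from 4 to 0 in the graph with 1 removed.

43

Candidate routes:
4-2-0: 20 + 23 = 43
4-2-5-7-0: 20 + 28 + 11 + 24 = 83
4-2-3-5-7-0: 20 + 18 + 23 + 11 + 24 = 96
4-2-8-5-7-0: 20 + 26 + 8 + 11 + 24 = 89
Best route has total 43.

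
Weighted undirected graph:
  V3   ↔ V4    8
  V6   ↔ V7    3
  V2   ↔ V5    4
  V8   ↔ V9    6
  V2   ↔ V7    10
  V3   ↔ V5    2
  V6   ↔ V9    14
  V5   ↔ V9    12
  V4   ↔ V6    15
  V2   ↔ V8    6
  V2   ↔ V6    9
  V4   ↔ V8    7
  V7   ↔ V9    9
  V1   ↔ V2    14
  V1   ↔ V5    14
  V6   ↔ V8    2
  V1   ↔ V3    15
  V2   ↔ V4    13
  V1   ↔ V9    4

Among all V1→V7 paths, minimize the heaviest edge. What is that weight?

6

Some routes from V1 to V7:
V1 → V9 → V8 → V4 → V3 → V5 → V2 → V6 → V7: max(4, 6, 7, 8, 2, 4, 9, 3) = 9
V1 → V9 → V8 → V6 → V7: max(4, 6, 2, 3) = 6
V1 → V9 → V8 → V4 → V3 → V5 → V2 → V7: max(4, 6, 7, 8, 2, 4, 10) = 10
V1 → V9 → V8 → V2 → V6 → V7: max(4, 6, 6, 9, 3) = 9
V1 → V9 → V7: max(4, 9) = 9
Best route has worst link 6.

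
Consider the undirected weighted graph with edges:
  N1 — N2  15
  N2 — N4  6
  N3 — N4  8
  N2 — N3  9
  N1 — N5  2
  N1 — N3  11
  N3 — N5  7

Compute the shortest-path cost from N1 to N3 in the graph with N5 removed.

Candidate routes:
N1 -> N2 -> N4 -> N3: 15 + 6 + 8 = 29
N1 -> N2 -> N3: 15 + 9 = 24
N1 -> N3: 11
Shortest: 11.

11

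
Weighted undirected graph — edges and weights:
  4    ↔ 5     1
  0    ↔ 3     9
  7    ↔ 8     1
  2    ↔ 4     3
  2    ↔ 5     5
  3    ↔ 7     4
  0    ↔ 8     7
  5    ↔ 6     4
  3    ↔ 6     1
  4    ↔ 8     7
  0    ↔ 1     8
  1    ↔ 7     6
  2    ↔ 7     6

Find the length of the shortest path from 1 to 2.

12

A few of the 1→2 routes:
1 → 7 → 3 → 6 → 5 → 4 → 2: 6 + 4 + 1 + 4 + 1 + 3 = 19
1 → 7 → 8 → 4 → 2: 6 + 1 + 7 + 3 = 17
1 → 7 → 8 → 4 → 5 → 2: 6 + 1 + 7 + 1 + 5 = 20
1 → 7 → 2: 6 + 6 = 12
Best route has total 12.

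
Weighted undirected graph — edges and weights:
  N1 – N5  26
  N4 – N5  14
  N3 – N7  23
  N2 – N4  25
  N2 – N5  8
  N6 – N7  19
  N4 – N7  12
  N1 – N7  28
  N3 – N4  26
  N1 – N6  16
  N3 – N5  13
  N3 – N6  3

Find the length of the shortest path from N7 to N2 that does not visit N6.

Some routes from N7 to N2 avoiding N6:
N7-N3-N5-N2: 23 + 13 + 8 = 44
N7-N4-N5-N2: 12 + 14 + 8 = 34
N7-N4-N3-N5-N2: 12 + 26 + 13 + 8 = 59
N7-N4-N2: 12 + 25 = 37
The minimum is 34.

34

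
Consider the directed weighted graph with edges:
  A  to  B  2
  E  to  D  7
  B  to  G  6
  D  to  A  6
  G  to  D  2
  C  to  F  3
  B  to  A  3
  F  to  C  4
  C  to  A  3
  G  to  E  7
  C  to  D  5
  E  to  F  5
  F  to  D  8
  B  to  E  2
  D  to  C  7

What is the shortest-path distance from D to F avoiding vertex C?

Candidate routes:
D → A → B → E → F: 6 + 2 + 2 + 5 = 15
D → A → B → G → E → F: 6 + 2 + 6 + 7 + 5 = 26
Best route has total 15.

15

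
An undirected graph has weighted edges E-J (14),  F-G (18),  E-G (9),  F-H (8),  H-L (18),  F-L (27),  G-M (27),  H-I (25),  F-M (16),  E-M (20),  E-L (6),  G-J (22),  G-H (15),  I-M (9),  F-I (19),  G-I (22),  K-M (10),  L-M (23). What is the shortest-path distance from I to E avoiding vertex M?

31

Comparing a few candidate routes:
I → H → L → E: 25 + 18 + 6 = 49
I → G → E: 22 + 9 = 31
I → F → G → E: 19 + 18 + 9 = 46
I → H → G → E: 25 + 15 + 9 = 49
The minimum is 31.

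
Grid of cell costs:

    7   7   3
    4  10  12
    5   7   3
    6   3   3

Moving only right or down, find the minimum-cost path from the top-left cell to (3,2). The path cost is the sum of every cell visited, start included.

Cheapest: [0,0] [1,0] [2,0] [3,0] [3,1] [3,2]
  7 + 4 + 5 + 6 + 3 + 3 = 28
For comparison, the top-then-right route costs 35.

28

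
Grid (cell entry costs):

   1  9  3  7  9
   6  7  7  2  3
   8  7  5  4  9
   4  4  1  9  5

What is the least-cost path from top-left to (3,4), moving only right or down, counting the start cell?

38

Cheapest: (0,0) -> (1,0) -> (2,0) -> (3,0) -> (3,1) -> (3,2) -> (3,3) -> (3,4)
  1 + 6 + 8 + 4 + 4 + 1 + 9 + 5 = 38
(Top row then right column would cost 46.)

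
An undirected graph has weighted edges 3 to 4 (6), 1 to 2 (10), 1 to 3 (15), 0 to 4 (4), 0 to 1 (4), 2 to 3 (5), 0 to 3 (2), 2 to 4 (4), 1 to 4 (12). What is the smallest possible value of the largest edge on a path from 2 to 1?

A few of the 2→1 routes:
2 - 3 - 0 - 1: max(5, 2, 4) = 5
2 - 4 - 3 - 0 - 1: max(4, 6, 2, 4) = 6
2 - 4 - 0 - 1: max(4, 4, 4) = 4
Smallest bottleneck: 4.

4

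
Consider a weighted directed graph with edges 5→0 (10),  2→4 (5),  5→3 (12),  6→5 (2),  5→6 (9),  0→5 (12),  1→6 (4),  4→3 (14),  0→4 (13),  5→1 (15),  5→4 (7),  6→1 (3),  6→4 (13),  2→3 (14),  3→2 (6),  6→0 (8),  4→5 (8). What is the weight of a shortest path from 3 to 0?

29

Routes from 3 to 0:
3-2-4-5-6-0: 6 + 5 + 8 + 9 + 8 = 36
3-2-4-5-1-6-0: 6 + 5 + 8 + 15 + 4 + 8 = 46
3-2-4-5-0: 6 + 5 + 8 + 10 = 29
The minimum is 29.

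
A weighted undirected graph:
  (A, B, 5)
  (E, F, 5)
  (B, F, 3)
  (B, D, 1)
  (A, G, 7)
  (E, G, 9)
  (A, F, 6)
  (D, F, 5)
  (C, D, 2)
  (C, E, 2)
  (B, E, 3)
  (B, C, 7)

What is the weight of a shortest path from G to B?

Comparing a few candidate routes:
G→E→B: 9 + 3 = 12
G→A→B: 7 + 5 = 12
G→A→F→B: 7 + 6 + 3 = 16
G→E→C→D→B: 9 + 2 + 2 + 1 = 14
G→E→F→B: 9 + 5 + 3 = 17
The minimum is 12.

12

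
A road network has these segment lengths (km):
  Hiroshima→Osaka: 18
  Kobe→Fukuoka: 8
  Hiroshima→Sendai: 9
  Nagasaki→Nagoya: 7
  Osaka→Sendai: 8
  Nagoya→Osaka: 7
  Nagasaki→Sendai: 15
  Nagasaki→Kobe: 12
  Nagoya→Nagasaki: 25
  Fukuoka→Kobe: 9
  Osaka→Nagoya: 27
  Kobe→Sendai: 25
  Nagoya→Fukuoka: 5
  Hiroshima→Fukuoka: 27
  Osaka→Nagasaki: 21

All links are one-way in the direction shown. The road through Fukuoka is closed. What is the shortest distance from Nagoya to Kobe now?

Paths from Nagoya to Kobe avoiding Fukuoka:
Nagoya → Osaka → Nagasaki → Kobe: 7 + 21 + 12 = 40
Nagoya → Nagasaki → Kobe: 25 + 12 = 37
Shortest: 37 km.

37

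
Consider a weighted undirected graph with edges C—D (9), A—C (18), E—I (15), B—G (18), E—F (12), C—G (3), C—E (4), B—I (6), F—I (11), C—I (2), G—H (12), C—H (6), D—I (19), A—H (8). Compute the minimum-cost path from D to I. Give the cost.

Some routes from D to I:
D → I: 19
D → C → E → I: 9 + 4 + 15 = 28
D → C → G → B → I: 9 + 3 + 18 + 6 = 36
D → C → I: 9 + 2 = 11
D → C → E → F → I: 9 + 4 + 12 + 11 = 36
Shortest: 11.

11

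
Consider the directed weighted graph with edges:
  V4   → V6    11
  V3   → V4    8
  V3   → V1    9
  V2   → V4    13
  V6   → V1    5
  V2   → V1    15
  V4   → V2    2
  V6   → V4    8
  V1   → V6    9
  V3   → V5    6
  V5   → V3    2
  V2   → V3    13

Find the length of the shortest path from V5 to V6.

20

Paths from V5 to V6:
V5→V3→V1→V6: 2 + 9 + 9 = 20
V5→V3→V4→V2→V1→V6: 2 + 8 + 2 + 15 + 9 = 36
V5→V3→V4→V6: 2 + 8 + 11 = 21
The minimum is 20.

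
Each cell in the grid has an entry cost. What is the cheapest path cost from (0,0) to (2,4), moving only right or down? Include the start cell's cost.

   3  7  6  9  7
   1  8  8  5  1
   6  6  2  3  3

Cheapest: r0c0 r1c0 r2c0 r2c1 r2c2 r2c3 r2c4
  3 + 1 + 6 + 6 + 2 + 3 + 3 = 24
For comparison, the top-then-right route costs 36.

24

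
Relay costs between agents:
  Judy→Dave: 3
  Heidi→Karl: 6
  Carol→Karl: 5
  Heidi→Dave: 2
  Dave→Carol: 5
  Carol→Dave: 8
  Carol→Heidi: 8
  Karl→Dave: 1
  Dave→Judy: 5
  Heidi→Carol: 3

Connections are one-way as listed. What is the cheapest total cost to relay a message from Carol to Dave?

6

Routes from Carol to Dave:
Carol-Karl-Dave: 5 + 1 = 6
Carol-Heidi-Karl-Dave: 8 + 6 + 1 = 15
Carol-Heidi-Dave: 8 + 2 = 10
Carol-Dave: 8
Shortest: 6.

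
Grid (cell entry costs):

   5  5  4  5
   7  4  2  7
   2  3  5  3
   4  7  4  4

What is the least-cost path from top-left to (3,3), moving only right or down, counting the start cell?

28

Best path: (0,0) -> (0,1) -> (0,2) -> (1,2) -> (2,2) -> (2,3) -> (3,3)
Cost: 5 + 5 + 4 + 2 + 5 + 3 + 4 = 28
For comparison, the top-then-right route costs 33.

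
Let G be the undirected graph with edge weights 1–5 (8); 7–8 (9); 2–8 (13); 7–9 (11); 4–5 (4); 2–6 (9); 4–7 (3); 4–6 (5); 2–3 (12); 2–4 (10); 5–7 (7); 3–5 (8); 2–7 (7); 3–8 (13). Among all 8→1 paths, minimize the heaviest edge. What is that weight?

9

Comparing a few candidate routes:
8→7→4→2→3→5→1: max(9, 3, 10, 12, 8, 8) = 12
8→7→4→6→2→3→5→1: max(9, 3, 5, 9, 12, 8, 8) = 12
8→7→2→6→4→5→1: max(9, 7, 9, 5, 4, 8) = 9
8→7→4→5→1: max(9, 3, 4, 8) = 9
8→7→5→1: max(9, 7, 8) = 9
8→7→2→4→5→1: max(9, 7, 10, 4, 8) = 10
Best route has worst link 9.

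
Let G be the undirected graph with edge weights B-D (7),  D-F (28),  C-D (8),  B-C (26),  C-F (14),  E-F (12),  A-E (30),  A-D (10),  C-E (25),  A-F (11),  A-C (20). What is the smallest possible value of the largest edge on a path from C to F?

11

Checking several routes:
C-D-A-F: max(8, 10, 11) = 11
C-F: max(14) = 14
C-A-F: max(20, 11) = 20
The minimum achievable maximum is 11.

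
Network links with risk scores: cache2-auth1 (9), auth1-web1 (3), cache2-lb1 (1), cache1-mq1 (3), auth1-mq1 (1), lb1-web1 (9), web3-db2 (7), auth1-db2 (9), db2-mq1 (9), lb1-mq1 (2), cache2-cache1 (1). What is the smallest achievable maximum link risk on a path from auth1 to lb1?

2

A few of the auth1→lb1 routes:
auth1→mq1→lb1: max(1, 2) = 2
auth1→mq1→cache1→cache2→lb1: max(1, 3, 1, 1) = 3
auth1→db2→mq1→lb1: max(9, 9, 2) = 9
The minimum achievable maximum is 2.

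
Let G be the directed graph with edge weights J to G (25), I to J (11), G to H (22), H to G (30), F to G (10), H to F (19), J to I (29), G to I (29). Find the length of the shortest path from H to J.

Paths from H to J:
H→F→G→I→J: 19 + 10 + 29 + 11 = 69
H→G→I→J: 30 + 29 + 11 = 70
Best route has total 69.

69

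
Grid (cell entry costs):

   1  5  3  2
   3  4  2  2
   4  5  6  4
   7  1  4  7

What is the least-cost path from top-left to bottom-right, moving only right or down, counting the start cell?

23

Take r0c0 -> r1c0 -> r1c1 -> r1c2 -> r1c3 -> r2c3 -> r3c3 for a total of 1 + 3 + 4 + 2 + 2 + 4 + 7 = 23.
For comparison, the top-then-right route costs 24.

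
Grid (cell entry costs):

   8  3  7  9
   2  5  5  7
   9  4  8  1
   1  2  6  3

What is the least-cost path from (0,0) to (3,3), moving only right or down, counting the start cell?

30

Path [0,0] [1,0] [1,1] [2,1] [3,1] [3,2] [3,3]: 8 + 2 + 5 + 4 + 2 + 6 + 3 = 30.
(Top row then right column would cost 38.)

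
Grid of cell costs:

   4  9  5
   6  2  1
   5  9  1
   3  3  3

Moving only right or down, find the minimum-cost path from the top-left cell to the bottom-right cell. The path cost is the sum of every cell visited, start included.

17

Best path: [0,0] -> [1,0] -> [1,1] -> [1,2] -> [2,2] -> [3,2]
Cost: 4 + 6 + 2 + 1 + 1 + 3 = 17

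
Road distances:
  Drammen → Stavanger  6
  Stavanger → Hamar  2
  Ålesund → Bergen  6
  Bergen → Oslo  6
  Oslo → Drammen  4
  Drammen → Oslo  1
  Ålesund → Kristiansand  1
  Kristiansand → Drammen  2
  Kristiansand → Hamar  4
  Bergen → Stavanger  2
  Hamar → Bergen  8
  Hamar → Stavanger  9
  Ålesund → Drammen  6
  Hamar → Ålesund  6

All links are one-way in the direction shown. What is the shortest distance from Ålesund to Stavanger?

Checking several routes:
Ålesund -> Kristiansand -> Hamar -> Stavanger: 1 + 4 + 9 = 14
Ålesund -> Kristiansand -> Drammen -> Stavanger: 1 + 2 + 6 = 9
Ålesund -> Bergen -> Stavanger: 6 + 2 = 8
Ålesund -> Drammen -> Stavanger: 6 + 6 = 12
Best route has total 8.

8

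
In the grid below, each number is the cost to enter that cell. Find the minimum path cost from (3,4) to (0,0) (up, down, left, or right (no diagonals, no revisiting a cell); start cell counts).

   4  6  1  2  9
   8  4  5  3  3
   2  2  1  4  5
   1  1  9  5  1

25

Best path: r3c4→r2c4→r1c4→r1c3→r0c3→r0c2→r0c1→r0c0
Cost: 1 + 5 + 3 + 3 + 2 + 1 + 6 + 4 = 25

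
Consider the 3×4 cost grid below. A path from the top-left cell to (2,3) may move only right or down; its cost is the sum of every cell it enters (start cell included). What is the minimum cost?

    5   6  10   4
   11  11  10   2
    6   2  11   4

31

Path r0c0 -> r0c1 -> r0c2 -> r0c3 -> r1c3 -> r2c3: 5 + 6 + 10 + 4 + 2 + 4 = 31.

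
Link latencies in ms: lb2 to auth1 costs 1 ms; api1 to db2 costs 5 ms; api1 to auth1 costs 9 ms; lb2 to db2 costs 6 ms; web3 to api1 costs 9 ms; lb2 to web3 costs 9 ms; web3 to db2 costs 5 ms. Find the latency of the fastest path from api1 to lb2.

Routes from api1 to lb2:
api1 → db2 → lb2: 5 + 6 = 11
api1 → web3 → db2 → lb2: 9 + 5 + 6 = 20
api1 → db2 → web3 → lb2: 5 + 5 + 9 = 19
api1 → web3 → lb2: 9 + 9 = 18
api1 → auth1 → lb2: 9 + 1 = 10
Best route has total 10 ms.

10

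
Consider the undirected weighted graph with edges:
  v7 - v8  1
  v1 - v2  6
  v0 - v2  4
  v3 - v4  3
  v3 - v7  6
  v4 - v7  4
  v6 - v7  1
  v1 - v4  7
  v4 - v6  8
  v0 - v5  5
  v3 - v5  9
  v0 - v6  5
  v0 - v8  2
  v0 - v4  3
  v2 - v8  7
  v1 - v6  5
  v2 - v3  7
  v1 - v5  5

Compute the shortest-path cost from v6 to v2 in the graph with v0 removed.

9

Some routes from v6 to v2 avoiding v0:
v6 -> v7 -> v3 -> v2: 1 + 6 + 7 = 14
v6 -> v7 -> v8 -> v2: 1 + 1 + 7 = 9
v6 -> v7 -> v4 -> v1 -> v2: 1 + 4 + 7 + 6 = 18
v6 -> v4 -> v3 -> v2: 8 + 3 + 7 = 18
v6 -> v1 -> v2: 5 + 6 = 11
v6 -> v7 -> v4 -> v3 -> v2: 1 + 4 + 3 + 7 = 15
Shortest: 9.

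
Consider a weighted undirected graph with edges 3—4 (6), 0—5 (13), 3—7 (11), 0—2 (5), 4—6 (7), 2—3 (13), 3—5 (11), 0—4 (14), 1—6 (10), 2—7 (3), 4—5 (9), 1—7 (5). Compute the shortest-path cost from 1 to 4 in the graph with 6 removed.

22

Checking several routes:
1 -> 7 -> 2 -> 0 -> 5 -> 4: 5 + 3 + 5 + 13 + 9 = 35
1 -> 7 -> 3 -> 5 -> 4: 5 + 11 + 11 + 9 = 36
1 -> 7 -> 3 -> 4: 5 + 11 + 6 = 22
1 -> 7 -> 2 -> 0 -> 4: 5 + 3 + 5 + 14 = 27
1 -> 7 -> 2 -> 3 -> 4: 5 + 3 + 13 + 6 = 27
The minimum is 22.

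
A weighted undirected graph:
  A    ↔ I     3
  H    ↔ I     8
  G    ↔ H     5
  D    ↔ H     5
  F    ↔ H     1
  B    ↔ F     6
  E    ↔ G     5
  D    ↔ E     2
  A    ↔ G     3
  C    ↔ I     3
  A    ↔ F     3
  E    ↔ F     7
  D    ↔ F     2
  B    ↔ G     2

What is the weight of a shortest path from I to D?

Comparing a few candidate routes:
I - A - G - E - D: 3 + 3 + 5 + 2 = 13
I - A - G - H - F - D: 3 + 3 + 5 + 1 + 2 = 14
I - A - F - H - D: 3 + 3 + 1 + 5 = 12
I - A - F - D: 3 + 3 + 2 = 8
I - H - D: 8 + 5 = 13
I - H - F - D: 8 + 1 + 2 = 11
Shortest: 8.

8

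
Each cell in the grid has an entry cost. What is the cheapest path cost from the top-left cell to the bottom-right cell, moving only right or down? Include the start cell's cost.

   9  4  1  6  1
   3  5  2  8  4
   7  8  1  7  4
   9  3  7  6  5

Best path: (0,0)→(0,1)→(0,2)→(1,2)→(2,2)→(2,3)→(2,4)→(3,4)
Cost: 9 + 4 + 1 + 2 + 1 + 7 + 4 + 5 = 33

33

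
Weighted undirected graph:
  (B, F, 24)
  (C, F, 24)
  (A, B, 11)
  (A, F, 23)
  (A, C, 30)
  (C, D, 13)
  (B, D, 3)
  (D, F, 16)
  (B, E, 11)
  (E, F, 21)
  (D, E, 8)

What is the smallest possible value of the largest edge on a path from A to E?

A few of the A→E routes:
A→F→D→B→E: max(23, 16, 3, 11) = 23
A→B→D→E: max(11, 3, 8) = 11
A→B→E: max(11, 11) = 11
A→B→D→F→E: max(11, 3, 16, 21) = 21
A→F→E: max(23, 21) = 23
Best route has worst link 11.

11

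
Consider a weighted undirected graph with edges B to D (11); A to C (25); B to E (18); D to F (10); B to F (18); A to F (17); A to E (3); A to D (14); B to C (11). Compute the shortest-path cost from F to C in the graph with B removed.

42

Routes from F to C avoiding B:
F - A - C: 17 + 25 = 42
F - D - A - C: 10 + 14 + 25 = 49
Shortest: 42.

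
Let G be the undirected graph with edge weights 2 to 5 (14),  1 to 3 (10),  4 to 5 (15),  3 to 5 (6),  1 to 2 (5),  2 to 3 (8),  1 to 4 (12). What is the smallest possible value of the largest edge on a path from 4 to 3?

12

Checking several routes:
4 - 1 - 3: max(12, 10) = 12
4 - 5 - 2 - 1 - 3: max(15, 14, 5, 10) = 15
4 - 1 - 2 - 3: max(12, 5, 8) = 12
4 - 1 - 2 - 5 - 3: max(12, 5, 14, 6) = 14
Best route has worst link 12.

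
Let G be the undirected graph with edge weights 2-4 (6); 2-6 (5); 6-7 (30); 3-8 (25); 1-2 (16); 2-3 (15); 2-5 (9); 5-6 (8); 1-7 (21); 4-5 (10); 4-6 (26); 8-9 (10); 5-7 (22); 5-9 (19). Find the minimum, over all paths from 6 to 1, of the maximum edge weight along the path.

Some routes from 6 to 1:
6 -> 5 -> 4 -> 2 -> 1: max(8, 10, 6, 16) = 16
6 -> 2 -> 1: max(5, 16) = 16
6 -> 5 -> 2 -> 1: max(8, 9, 16) = 16
The minimum achievable maximum is 16.

16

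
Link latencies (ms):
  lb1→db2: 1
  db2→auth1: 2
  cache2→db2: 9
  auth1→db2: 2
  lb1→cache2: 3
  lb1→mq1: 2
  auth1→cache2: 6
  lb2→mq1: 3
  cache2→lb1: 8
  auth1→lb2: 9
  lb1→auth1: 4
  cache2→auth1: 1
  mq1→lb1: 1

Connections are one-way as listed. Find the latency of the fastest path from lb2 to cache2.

7

Candidate routes:
lb2 - mq1 - lb1 - db2 - auth1 - cache2: 3 + 1 + 1 + 2 + 6 = 13
lb2 - mq1 - lb1 - cache2: 3 + 1 + 3 = 7
lb2 - mq1 - lb1 - auth1 - cache2: 3 + 1 + 4 + 6 = 14
Best route has total 7 ms.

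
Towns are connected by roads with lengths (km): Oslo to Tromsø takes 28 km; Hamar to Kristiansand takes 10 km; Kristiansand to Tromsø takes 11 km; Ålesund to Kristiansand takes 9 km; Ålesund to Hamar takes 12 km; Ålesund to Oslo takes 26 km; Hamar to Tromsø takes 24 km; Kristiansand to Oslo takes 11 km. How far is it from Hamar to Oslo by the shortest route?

A few of the Hamar→Oslo routes:
Hamar → Ålesund → Kristiansand → Oslo: 12 + 9 + 11 = 32
Hamar → Kristiansand → Oslo: 10 + 11 = 21
Hamar → Kristiansand → Ålesund → Oslo: 10 + 9 + 26 = 45
Hamar → Ålesund → Oslo: 12 + 26 = 38
Best route has total 21 km.

21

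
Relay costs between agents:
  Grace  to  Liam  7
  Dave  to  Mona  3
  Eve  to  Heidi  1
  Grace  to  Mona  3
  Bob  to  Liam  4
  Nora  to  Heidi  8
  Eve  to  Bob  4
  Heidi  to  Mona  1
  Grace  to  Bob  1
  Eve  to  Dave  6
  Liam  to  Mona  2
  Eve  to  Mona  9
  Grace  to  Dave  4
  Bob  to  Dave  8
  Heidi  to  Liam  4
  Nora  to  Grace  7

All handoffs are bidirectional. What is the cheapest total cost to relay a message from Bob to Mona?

A few of the Bob→Mona routes:
Bob→Grace→Dave→Mona: 1 + 4 + 3 = 8
Bob→Eve→Heidi→Mona: 4 + 1 + 1 = 6
Bob→Grace→Mona: 1 + 3 = 4
Bob→Liam→Mona: 4 + 2 = 6
The minimum is 4.

4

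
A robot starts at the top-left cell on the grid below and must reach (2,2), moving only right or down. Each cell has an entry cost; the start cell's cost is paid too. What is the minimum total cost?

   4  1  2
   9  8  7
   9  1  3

17

Best path: r0c0 -> r0c1 -> r0c2 -> r1c2 -> r2c2
Cost: 4 + 1 + 2 + 7 + 3 = 17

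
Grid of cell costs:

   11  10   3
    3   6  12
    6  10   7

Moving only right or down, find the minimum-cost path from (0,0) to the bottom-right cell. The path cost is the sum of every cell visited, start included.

Best path: (0,0) (1,0) (1,1) (2,1) (2,2)
Cost: 11 + 3 + 6 + 10 + 7 = 37
(Top row then right column would cost 43.)

37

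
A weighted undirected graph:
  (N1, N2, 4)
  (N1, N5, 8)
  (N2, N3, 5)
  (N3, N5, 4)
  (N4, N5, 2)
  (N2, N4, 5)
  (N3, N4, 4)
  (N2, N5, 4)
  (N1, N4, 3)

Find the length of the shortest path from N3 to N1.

Comparing a few candidate routes:
N3→N4→N1: 4 + 3 = 7
N3→N2→N1: 5 + 4 = 9
N3→N5→N4→N1: 4 + 2 + 3 = 9
Shortest: 7.

7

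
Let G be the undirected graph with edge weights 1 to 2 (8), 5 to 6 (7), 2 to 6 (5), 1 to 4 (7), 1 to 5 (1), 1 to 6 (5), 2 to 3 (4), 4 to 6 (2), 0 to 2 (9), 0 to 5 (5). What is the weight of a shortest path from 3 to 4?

Some routes from 3 to 4:
3 - 2 - 6 - 4: 4 + 5 + 2 = 11
3 - 2 - 1 - 4: 4 + 8 + 7 = 19
3 - 2 - 1 - 6 - 4: 4 + 8 + 5 + 2 = 19
3 - 2 - 6 - 1 - 4: 4 + 5 + 5 + 7 = 21
The minimum is 11.

11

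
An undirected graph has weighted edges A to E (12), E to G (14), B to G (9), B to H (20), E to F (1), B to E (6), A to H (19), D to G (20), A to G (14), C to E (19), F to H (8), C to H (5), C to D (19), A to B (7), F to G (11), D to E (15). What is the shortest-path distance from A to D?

27

A few of the A→D routes:
A → B → E → D: 7 + 6 + 15 = 28
A → G → D: 14 + 20 = 34
A → E → D: 12 + 15 = 27
A → G → F → E → D: 14 + 11 + 1 + 15 = 41
A → B → G → D: 7 + 9 + 20 = 36
The minimum is 27.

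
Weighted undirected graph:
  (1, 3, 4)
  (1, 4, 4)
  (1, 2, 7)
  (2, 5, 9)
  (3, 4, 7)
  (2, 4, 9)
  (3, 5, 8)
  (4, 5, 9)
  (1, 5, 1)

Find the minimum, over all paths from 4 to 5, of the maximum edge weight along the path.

A few of the 4→5 routes:
4 → 3 → 1 → 2 → 5: max(7, 4, 7, 9) = 9
4 → 1 → 5: max(4, 1) = 4
4 → 3 → 5: max(7, 8) = 8
4 → 3 → 1 → 5: max(7, 4, 1) = 7
4 → 1 → 3 → 5: max(4, 4, 8) = 8
Smallest bottleneck: 4.

4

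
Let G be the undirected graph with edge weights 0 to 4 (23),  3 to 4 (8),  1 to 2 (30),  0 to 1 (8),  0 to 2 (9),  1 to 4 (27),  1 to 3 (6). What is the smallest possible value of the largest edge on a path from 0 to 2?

Candidate routes:
0 -> 1 -> 2: max(8, 30) = 30
0 -> 4 -> 3 -> 1 -> 2: max(23, 8, 6, 30) = 30
0 -> 2: max(9) = 9
0 -> 4 -> 1 -> 2: max(23, 27, 30) = 30
Best route has worst link 9.

9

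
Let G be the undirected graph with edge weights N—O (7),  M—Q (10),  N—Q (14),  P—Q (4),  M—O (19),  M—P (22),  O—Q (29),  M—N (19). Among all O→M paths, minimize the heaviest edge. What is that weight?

14

A few of the O→M routes:
O-N-M: max(7, 19) = 19
O-N-Q-P-M: max(7, 14, 4, 22) = 22
O-N-Q-M: max(7, 14, 10) = 14
O-M: max(19) = 19
Best route has worst link 14.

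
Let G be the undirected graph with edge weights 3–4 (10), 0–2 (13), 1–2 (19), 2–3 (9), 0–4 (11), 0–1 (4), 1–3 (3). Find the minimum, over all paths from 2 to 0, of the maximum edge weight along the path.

9

Routes from 2 to 0:
2-1-0: max(19, 4) = 19
2-0: max(13) = 13
2-1-3-4-0: max(19, 3, 10, 11) = 19
2-3-4-0: max(9, 10, 11) = 11
2-3-1-0: max(9, 3, 4) = 9
Best route has worst link 9.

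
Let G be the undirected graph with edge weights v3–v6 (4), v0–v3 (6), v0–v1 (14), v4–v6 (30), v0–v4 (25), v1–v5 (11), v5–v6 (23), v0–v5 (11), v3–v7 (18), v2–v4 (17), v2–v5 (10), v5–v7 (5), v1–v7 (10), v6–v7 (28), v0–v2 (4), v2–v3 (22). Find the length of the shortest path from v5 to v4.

27

A few of the v5→v4 routes:
v5 → v2 → v0 → v4: 10 + 4 + 25 = 39
v5 → v2 → v4: 10 + 17 = 27
v5 → v0 → v4: 11 + 25 = 36
v5 → v0 → v2 → v4: 11 + 4 + 17 = 32
v5 → v1 → v0 → v2 → v4: 11 + 14 + 4 + 17 = 46
Best route has total 27.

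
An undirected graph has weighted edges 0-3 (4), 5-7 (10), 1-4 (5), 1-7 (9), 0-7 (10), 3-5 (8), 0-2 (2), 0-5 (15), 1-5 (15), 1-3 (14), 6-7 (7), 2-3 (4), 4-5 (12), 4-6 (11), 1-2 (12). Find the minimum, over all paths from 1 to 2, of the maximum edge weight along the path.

Comparing a few candidate routes:
1 → 7 → 0 → 2: max(9, 10, 2) = 10
1 → 7 → 5 → 3 → 2: max(9, 10, 8, 4) = 10
1 → 7 → 0 → 3 → 2: max(9, 10, 4, 4) = 10
Best route has worst link 10.

10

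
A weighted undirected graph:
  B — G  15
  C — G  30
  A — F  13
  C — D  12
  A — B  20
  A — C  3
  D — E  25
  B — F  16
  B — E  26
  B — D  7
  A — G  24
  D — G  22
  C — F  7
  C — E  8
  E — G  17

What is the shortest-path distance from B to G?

Comparing a few candidate routes:
B→G: 15
B→E→G: 26 + 17 = 43
B→D→C→E→G: 7 + 12 + 8 + 17 = 44
B→A→G: 20 + 24 = 44
B→D→G: 7 + 22 = 29
Shortest: 15.

15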